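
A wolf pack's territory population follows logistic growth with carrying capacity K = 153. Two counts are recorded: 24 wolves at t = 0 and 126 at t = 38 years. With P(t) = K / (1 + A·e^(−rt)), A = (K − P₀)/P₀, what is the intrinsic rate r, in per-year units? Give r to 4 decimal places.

r ≈ 0.0848 per year

A = (153 − 24)/24 = 5.375
126 = 153/(1 + 5.375·e^(−r·38)) → e^(−38r) = (1.21429 − 1)/5.375 = 0.039867
r = −ln(0.039867)/38 = 3.2222/38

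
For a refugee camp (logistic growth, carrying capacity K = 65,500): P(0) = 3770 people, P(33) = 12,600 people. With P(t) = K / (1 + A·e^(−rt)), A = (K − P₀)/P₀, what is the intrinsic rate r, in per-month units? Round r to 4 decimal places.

A = (65500 − 3770)/3770 = 16.37401
12600 = 65500/(1 + 16.37401·e^(−r·33)) → e^(−33r) = (5.19841 − 1)/16.37401 = 0.256407
r = −ln(0.256407)/33 = 1.36099/33

r ≈ 0.0412 per month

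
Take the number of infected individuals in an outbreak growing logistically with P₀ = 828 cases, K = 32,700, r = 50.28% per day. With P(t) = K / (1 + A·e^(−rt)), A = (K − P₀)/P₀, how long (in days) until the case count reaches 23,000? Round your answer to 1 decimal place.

t ≈ 9.0 days

A = (32700 − 828)/828 = 38.49275
23000 = 32700/(1 + 38.49275·e^(−0.5028t)) → 1 + 38.49275·e^(−0.5028t) = 1.42174
e^(−0.5028t) = 0.010956 → t = ln(91.27148)/0.5028 = 4.51384/0.5028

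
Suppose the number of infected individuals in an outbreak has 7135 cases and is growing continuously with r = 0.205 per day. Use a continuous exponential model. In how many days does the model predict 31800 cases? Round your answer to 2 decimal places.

31800 = 7135 · e^(0.205·t)
t = ln(31800/7135) / 0.205 = ln(4.4569) / 0.205 = 1.49445 / 0.205

t ≈ 7.29 days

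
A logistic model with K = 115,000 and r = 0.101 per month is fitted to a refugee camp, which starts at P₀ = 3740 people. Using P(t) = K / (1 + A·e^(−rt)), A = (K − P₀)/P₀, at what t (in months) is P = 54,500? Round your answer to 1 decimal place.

A = (115000 − 3740)/3740 = 29.74866
54500 = 115000/(1 + 29.74866·e^(−0.101t)) → 1 + 29.74866·e^(−0.101t) = 2.11009
e^(−0.101t) = 0.037316 → t = ln(26.79838)/0.101 = 3.28834/0.101

t ≈ 32.6 months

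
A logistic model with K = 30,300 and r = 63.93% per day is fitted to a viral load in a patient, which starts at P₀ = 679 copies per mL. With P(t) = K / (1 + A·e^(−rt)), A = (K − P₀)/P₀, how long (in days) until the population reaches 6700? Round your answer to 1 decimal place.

t ≈ 3.9 days

A = (30300 − 679)/679 = 43.62445
6700 = 30300/(1 + 43.62445·e^(−0.6393t)) → 1 + 43.62445·e^(−0.6393t) = 4.52239
e^(−0.6393t) = 0.080743 → t = ln(12.38491)/0.6393 = 2.51648/0.6393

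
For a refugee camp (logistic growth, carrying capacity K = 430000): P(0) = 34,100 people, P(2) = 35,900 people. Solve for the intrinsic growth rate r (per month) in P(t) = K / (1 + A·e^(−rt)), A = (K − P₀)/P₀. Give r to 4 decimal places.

r ≈ 0.0280 per month

A = (430000 − 34100)/34100 = 11.60997
35900 = 430000/(1 + 11.60997·e^(−r·2)) → e^(−2r) = (11.97772 − 1)/11.60997 = 0.945542
r = −ln(0.945542)/2 = 0.056/2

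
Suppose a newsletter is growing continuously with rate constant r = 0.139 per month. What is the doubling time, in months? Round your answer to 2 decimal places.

doubling time ≈ 4.99 months

doubling time = ln(2) / |r| = 0.69315 / 0.139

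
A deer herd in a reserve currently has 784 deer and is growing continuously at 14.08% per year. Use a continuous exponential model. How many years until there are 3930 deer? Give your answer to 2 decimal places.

t ≈ 11.45 years

3930 = 784 · e^(0.1408·t)
t = ln(3930/784) / 0.1408 = ln(5.01276) / 0.1408 = 1.61199 / 0.1408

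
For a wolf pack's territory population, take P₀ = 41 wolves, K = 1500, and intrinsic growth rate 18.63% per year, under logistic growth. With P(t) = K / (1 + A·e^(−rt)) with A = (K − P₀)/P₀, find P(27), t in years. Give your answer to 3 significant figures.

≈ 1,220 wolves

A = (1500 − 41)/41 = 35.58537
P(27) = 1500 / (1 + 35.58537·e^(−0.1863·27)) = 1500 / (1 + 35.58537·0.006538)
= 1500 / 1.23266 ≈ 1216.88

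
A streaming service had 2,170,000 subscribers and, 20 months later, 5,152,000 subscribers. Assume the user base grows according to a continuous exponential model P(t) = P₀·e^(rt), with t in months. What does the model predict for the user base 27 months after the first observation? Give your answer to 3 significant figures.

r = ln(5152000/2170000) / 20 ≈ 0.043233 per month
P(27) = 2170000 · e^(0.043233·27) = 2170000 · 3.21327 ≈ 6972788.57

≈ 6,970,000 subscribers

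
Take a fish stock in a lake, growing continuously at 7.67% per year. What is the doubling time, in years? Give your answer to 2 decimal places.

doubling time = ln(2) / |r| = 0.69315 / 0.0767

doubling time ≈ 9.04 years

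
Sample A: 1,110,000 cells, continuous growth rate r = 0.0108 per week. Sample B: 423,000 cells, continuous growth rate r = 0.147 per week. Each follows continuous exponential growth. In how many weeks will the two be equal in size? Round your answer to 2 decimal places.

t ≈ 7.08 weeks

1110000·e^(0.0108t) = 423000·e^(0.147t)
1110000/423000 = e^((0.147 − 0.0108)t) → ln(2.62411) = 0.1362·t
t = 0.96474 / 0.1362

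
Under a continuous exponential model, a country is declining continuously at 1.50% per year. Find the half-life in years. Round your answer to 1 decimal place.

half-life = ln(2) / |r| = 0.69315 / 0.015

half-life ≈ 46.2 years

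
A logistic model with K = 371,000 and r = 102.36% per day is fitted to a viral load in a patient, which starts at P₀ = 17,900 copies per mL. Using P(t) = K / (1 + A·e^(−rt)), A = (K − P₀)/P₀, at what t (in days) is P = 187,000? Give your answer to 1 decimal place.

t ≈ 2.9 days

A = (371000 − 17900)/17900 = 19.72626
187000 = 371000/(1 + 19.72626·e^(−1.0236t)) → 1 + 19.72626·e^(−1.0236t) = 1.98396
e^(−1.0236t) = 0.049881 → t = ln(20.04788)/1.0236 = 2.99812/1.0236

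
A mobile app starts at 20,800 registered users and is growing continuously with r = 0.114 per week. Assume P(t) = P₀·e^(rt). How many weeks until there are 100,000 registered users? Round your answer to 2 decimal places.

t ≈ 13.77 weeks

100000 = 20800 · e^(0.114·t)
t = ln(100000/20800) / 0.114 = ln(4.80769) / 0.114 = 1.57022 / 0.114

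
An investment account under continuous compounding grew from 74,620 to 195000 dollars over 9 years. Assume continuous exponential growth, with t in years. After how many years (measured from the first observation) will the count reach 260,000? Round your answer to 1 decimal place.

t ≈ 11.7 years

r = ln(195000/74620) / 9 ≈ 0.106732 per year
t = ln(260000/74620) / r = 1.24827 / 0.106732 ≈ 11.695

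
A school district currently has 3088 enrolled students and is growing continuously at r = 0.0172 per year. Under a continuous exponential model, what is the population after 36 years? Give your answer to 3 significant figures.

P(36) = 3088 · e^(0.0172·36) = 3088 · e^(0.6192)
= 3088 · 1.85744 ≈ 5735.78

≈ 5,740 enrolled students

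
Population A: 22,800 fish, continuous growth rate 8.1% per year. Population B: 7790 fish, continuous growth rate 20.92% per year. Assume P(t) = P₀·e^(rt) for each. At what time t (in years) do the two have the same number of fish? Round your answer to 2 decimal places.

t ≈ 8.38 years

22800·e^(0.081t) = 7790·e^(0.2092t)
22800/7790 = e^((0.2092 − 0.081)t) → ln(2.92683) = 0.1282·t
t = 1.07392 / 0.1282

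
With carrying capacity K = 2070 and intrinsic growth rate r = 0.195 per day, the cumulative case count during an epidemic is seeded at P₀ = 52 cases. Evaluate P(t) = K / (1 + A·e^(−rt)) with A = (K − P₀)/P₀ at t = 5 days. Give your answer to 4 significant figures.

A = (2070 − 52)/52 = 38.80769
P(5) = 2070 / (1 + 38.80769·e^(−0.195·5)) = 2070 / (1 + 38.80769·0.377192)
= 2070 / 15.63796 ≈ 132.37

≈ 132.4 cases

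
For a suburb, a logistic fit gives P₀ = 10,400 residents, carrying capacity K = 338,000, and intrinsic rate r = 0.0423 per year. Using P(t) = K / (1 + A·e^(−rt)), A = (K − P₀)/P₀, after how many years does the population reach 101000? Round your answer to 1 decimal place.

t ≈ 61.4 years

A = (338000 − 10400)/10400 = 31.5
101000 = 338000/(1 + 31.5·e^(−0.0423t)) → 1 + 31.5·e^(−0.0423t) = 3.34653
e^(−0.0423t) = 0.074493 → t = ln(13.42405)/0.0423 = 2.59705/0.0423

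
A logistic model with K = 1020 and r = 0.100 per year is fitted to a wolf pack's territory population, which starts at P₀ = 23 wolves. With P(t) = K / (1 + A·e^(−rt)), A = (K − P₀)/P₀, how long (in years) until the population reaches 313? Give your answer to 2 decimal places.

t ≈ 29.54 years

A = (1020 − 23)/23 = 43.34783
313 = 1020/(1 + 43.34783·e^(−0.1t)) → 1 + 43.34783·e^(−0.1t) = 3.25879
e^(−0.1t) = 0.052108 → t = ln(19.19076)/0.1 = 2.95443/0.1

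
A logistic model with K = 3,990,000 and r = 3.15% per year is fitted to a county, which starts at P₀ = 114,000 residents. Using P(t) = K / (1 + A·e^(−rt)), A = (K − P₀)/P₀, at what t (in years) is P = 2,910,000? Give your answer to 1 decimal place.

t ≈ 143.4 years

A = (3990000 − 114000)/114000 = 34
2910000 = 3990000/(1 + 34·e^(−0.0315t)) → 1 + 34·e^(−0.0315t) = 1.37113
e^(−0.0315t) = 0.010916 → t = ln(91.61111)/0.0315 = 4.51755/0.0315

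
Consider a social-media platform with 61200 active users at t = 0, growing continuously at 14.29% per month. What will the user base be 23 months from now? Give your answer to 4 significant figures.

P(23) = 61200 · e^(0.1429·23) = 61200 · e^(3.2867)
= 61200 · 26.75443 ≈ 1637371.01

≈ 1,637,000 active users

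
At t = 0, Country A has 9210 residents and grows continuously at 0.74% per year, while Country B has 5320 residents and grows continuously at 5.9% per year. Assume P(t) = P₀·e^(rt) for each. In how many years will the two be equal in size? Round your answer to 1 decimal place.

9210·e^(0.0074t) = 5320·e^(0.059t)
9210/5320 = e^((0.059 − 0.0074)t) → ln(1.7312) = 0.0516·t
t = 0.54882 / 0.0516

t ≈ 10.6 years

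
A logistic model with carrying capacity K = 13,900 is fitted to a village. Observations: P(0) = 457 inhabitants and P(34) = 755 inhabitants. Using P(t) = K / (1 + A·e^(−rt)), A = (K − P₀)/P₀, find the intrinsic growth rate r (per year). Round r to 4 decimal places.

A = (13900 − 457)/457 = 29.41575
755 = 13900/(1 + 29.41575·e^(−r·34)) → e^(−34r) = (18.4106 − 1)/29.41575 = 0.59188
r = −ln(0.59188)/34 = 0.52445/34

r ≈ 0.0154 per year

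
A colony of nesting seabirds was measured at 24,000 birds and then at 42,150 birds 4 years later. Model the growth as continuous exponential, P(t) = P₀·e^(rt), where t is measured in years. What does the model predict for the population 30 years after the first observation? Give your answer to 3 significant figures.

≈ 1,640,000 birds

r = ln(42150/24000) / 4 ≈ 0.140795 per year
P(30) = 24000 · e^(0.140795·30) = 24000 · 68.29636 ≈ 1639112.53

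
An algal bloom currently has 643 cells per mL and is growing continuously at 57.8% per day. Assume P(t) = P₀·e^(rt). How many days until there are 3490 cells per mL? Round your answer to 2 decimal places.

3490 = 643 · e^(0.578·t)
t = ln(3490/643) / 0.578 = ln(5.42768) / 0.578 = 1.69151 / 0.578

t ≈ 2.93 days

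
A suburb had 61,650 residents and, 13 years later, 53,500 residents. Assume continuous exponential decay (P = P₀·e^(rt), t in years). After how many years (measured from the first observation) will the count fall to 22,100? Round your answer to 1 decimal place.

t ≈ 94.1 years

r = ln(53500/61650) / 13 ≈ -0.010907 per year
t = ln(22100/61650) / r = -1.0259 / -0.010907 ≈ 94.058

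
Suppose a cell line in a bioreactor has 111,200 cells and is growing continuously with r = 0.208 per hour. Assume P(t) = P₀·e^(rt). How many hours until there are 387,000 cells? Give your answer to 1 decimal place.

387000 = 111200 · e^(0.208·t)
t = ln(387000/111200) / 0.208 = ln(3.48022) / 0.208 = 1.24709 / 0.208

t ≈ 6.0 hours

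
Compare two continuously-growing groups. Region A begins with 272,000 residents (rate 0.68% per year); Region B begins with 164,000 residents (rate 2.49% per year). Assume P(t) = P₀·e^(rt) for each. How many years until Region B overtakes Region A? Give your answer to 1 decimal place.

t ≈ 28.0 years

272000·e^(0.0068t) = 164000·e^(0.0249t)
272000/164000 = e^((0.0249 − 0.0068)t) → ln(1.65854) = 0.0181·t
t = 0.50594 / 0.0181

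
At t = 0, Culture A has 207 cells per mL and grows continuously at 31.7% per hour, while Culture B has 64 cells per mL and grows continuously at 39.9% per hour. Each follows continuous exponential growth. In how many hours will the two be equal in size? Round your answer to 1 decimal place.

t ≈ 14.3 hours

207·e^(0.317t) = 64·e^(0.399t)
207/64 = e^((0.399 − 0.317)t) → ln(3.23438) = 0.082·t
t = 1.17384 / 0.082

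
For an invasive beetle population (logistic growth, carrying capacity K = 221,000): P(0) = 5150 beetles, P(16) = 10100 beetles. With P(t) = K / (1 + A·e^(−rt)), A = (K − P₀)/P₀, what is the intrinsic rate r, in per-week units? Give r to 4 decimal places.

r ≈ 0.0435 per week

A = (221000 − 5150)/5150 = 41.91262
10100 = 221000/(1 + 41.91262·e^(−r·16)) → e^(−16r) = (21.88119 − 1)/41.91262 = 0.498208
r = −ln(0.498208)/16 = 0.69674/16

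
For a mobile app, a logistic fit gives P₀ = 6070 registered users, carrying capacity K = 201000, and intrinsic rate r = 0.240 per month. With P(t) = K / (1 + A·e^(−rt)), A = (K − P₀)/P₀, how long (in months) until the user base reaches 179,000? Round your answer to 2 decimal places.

t ≈ 23.19 months

A = (201000 − 6070)/6070 = 32.11367
179000 = 201000/(1 + 32.11367·e^(−0.24t)) → 1 + 32.11367·e^(−0.24t) = 1.12291
e^(−0.24t) = 0.003827 → t = ln(261.28853)/0.24 = 5.56563/0.24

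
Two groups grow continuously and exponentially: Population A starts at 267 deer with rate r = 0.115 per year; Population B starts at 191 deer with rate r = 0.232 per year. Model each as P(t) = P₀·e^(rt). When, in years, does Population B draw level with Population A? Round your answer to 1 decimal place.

t ≈ 2.9 years

267·e^(0.115t) = 191·e^(0.232t)
267/191 = e^((0.232 − 0.115)t) → ln(1.39791) = 0.117·t
t = 0.33498 / 0.117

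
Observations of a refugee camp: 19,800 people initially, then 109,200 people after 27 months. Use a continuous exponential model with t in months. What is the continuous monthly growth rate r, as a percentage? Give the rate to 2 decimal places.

r ≈ 6.32% per month

109200 = 19800 · e^(r·27)
e^(27r) = 109200/19800 = 5.51515
r = ln(5.51515) / 27 = 1.7075 / 27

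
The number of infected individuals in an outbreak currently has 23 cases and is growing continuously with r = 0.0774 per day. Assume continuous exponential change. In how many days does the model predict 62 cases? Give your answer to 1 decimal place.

t ≈ 12.8 days

62 = 23 · e^(0.0774·t)
t = ln(62/23) / 0.0774 = ln(2.69565) / 0.0774 = 0.99164 / 0.0774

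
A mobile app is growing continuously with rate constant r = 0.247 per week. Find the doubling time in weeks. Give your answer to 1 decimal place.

doubling time = ln(2) / |r| = 0.69315 / 0.247

doubling time ≈ 2.8 weeks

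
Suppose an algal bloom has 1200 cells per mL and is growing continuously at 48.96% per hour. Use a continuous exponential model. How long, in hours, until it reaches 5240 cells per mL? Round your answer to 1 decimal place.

t ≈ 3.0 hours

5240 = 1200 · e^(0.4896·t)
t = ln(5240/1200) / 0.4896 = ln(4.36667) / 0.4896 = 1.474 / 0.4896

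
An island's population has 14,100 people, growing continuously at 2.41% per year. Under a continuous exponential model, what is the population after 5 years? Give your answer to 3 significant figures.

P(5) = 14100 · e^(0.0241·5) = 14100 · e^(0.1205)
= 14100 · 1.12806 ≈ 15905.66

≈ 15,900 people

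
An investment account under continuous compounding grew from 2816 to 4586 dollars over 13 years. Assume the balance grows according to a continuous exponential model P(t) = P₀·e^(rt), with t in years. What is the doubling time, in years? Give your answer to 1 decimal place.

r = ln(4586/2816) / 13 = ln(1.62855) / 13 ≈ 0.037515 per year
doubling time = ln 2 / |r| = 0.69315 / 0.037515

doubling time ≈ 18.5 years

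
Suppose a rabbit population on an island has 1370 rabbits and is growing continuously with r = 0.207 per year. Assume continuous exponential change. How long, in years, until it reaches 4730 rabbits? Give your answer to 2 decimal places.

t ≈ 5.99 years

4730 = 1370 · e^(0.207·t)
t = ln(4730/1370) / 0.207 = ln(3.45255) / 0.207 = 1.23911 / 0.207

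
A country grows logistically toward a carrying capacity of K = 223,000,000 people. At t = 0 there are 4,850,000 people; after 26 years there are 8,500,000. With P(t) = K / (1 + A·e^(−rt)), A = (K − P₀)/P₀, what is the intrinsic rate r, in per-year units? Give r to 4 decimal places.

A = (223000000 − 4850000)/4850000 = 44.97938
8500000 = 223000000/(1 + 44.97938·e^(−r·26)) → e^(−26r) = (26.23529 − 1)/44.97938 = 0.561041
r = −ln(0.561041)/26 = 0.57796/26

r ≈ 0.0222 per year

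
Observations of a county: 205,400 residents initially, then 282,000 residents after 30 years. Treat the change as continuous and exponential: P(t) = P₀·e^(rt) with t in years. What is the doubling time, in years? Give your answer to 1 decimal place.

doubling time ≈ 65.6 years

r = ln(282000/205400) / 30 = ln(1.37293) / 30 ≈ 0.010565 per year
doubling time = ln 2 / |r| = 0.69315 / 0.010565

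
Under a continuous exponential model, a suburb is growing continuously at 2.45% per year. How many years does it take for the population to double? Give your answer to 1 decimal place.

doubling time ≈ 28.3 years

doubling time = ln(2) / |r| = 0.69315 / 0.0245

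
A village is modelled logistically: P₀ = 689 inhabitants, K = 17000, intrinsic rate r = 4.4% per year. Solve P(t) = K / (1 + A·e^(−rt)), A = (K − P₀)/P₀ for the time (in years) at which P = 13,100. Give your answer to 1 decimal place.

t ≈ 99.5 years

A = (17000 − 689)/689 = 23.67344
13100 = 17000/(1 + 23.67344·e^(−0.044t)) → 1 + 23.67344·e^(−0.044t) = 1.29771
e^(−0.044t) = 0.012576 → t = ln(79.51848)/0.044 = 4.37599/0.044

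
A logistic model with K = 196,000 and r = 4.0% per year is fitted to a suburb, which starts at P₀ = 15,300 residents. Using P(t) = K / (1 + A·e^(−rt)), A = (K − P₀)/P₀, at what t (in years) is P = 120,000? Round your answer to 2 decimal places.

t ≈ 73.14 years

A = (196000 − 15300)/15300 = 11.81046
120000 = 196000/(1 + 11.81046·e^(−0.04t)) → 1 + 11.81046·e^(−0.04t) = 1.63333
e^(−0.04t) = 0.053625 → t = ln(18.64809)/0.04 = 2.92574/0.04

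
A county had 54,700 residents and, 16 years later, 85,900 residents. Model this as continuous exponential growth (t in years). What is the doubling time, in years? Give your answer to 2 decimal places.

doubling time ≈ 24.57 years

r = ln(85900/54700) / 16 = ln(1.57038) / 16 ≈ 0.028208 per year
doubling time = ln 2 / |r| = 0.69315 / 0.028208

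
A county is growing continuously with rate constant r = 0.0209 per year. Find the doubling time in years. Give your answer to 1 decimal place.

doubling time = ln(2) / |r| = 0.69315 / 0.0209

doubling time ≈ 33.2 years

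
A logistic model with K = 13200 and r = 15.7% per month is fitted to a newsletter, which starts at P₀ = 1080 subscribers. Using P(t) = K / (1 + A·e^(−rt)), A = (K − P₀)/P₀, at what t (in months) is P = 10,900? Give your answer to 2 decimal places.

t ≈ 25.31 months

A = (13200 − 1080)/1080 = 11.22222
10900 = 13200/(1 + 11.22222·e^(−0.157t)) → 1 + 11.22222·e^(−0.157t) = 1.21101
e^(−0.157t) = 0.018803 → t = ln(53.18357)/0.157 = 3.97375/0.157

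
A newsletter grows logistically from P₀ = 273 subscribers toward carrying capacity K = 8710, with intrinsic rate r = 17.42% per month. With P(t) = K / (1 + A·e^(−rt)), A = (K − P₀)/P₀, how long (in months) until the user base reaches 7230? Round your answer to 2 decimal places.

A = (8710 − 273)/273 = 30.90476
7230 = 8710/(1 + 30.90476·e^(−0.1742t)) → 1 + 30.90476·e^(−0.1742t) = 1.2047
e^(−0.1742t) = 0.006624 → t = ln(150.97394)/0.1742 = 5.01711/0.1742

t ≈ 28.80 months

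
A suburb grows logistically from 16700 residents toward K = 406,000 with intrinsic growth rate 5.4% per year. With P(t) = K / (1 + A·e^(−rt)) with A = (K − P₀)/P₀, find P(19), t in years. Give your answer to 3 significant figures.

A = (406000 − 16700)/16700 = 23.31138
P(19) = 406000 / (1 + 23.31138·e^(−0.054·19)) = 406000 / (1 + 23.31138·0.358438)
= 406000 / 9.35568 ≈ 43396.1

≈ 43,400 residents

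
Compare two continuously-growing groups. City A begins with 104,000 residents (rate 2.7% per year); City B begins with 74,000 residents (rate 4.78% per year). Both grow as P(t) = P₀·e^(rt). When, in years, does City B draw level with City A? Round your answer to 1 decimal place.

t ≈ 16.4 years

104000·e^(0.027t) = 74000·e^(0.0478t)
104000/74000 = e^((0.0478 − 0.027)t) → ln(1.40541) = 0.0208·t
t = 0.34033 / 0.0208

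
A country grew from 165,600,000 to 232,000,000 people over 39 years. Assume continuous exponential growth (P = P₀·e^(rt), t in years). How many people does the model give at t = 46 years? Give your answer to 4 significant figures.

r = ln(232000000/165600000) / 39 ≈ 0.008645 per year
P(46) = 165600000 · e^(0.008645·46) = 165600000 · 1.48837 ≈ 246473295.11

≈ 246,500,000 people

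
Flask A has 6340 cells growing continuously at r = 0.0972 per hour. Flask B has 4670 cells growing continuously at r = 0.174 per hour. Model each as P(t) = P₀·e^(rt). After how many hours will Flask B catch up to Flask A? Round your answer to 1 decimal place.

t ≈ 4.0 hours

6340·e^(0.0972t) = 4670·e^(0.174t)
6340/4670 = e^((0.174 − 0.0972)t) → ln(1.3576) = 0.0768·t
t = 0.30572 / 0.0768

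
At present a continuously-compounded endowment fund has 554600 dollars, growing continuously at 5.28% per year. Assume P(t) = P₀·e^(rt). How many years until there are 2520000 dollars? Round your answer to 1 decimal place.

2520000 = 554600 · e^(0.0528·t)
t = ln(2520000/554600) / 0.0528 = ln(4.54382) / 0.0528 = 1.51377 / 0.0528

t ≈ 28.7 years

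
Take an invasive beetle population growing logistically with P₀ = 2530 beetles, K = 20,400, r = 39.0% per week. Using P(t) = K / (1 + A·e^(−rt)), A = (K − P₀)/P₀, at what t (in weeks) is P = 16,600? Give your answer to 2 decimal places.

A = (20400 − 2530)/2530 = 7.06324
16600 = 20400/(1 + 7.06324·e^(−0.39t)) → 1 + 7.06324·e^(−0.39t) = 1.22892
e^(−0.39t) = 0.032409 → t = ln(30.85521)/0.39 = 3.42931/0.39

t ≈ 8.79 weeks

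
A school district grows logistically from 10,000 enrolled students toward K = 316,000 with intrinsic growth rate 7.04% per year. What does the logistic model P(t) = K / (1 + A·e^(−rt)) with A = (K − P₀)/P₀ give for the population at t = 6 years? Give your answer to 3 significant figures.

A = (316000 − 10000)/10000 = 30.6
P(6) = 316000 / (1 + 30.6·e^(−0.0704·6)) = 316000 / (1 + 30.6·0.655472)
= 316000 / 21.05744 ≈ 15006.57

≈ 15,000 enrolled students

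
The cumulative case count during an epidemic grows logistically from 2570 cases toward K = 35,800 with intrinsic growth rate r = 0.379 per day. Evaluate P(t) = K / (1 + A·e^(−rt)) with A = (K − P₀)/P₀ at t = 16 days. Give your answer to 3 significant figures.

A = (35800 − 2570)/2570 = 12.92996
P(16) = 35800 / (1 + 12.92996·e^(−0.379·16)) = 35800 / (1 + 12.92996·0.002325)
= 35800 / 1.03006 ≈ 34755.15

≈ 34,800 cases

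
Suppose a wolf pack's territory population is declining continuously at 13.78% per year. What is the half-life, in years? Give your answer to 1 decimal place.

half-life ≈ 5.0 years

half-life = ln(2) / |r| = 0.69315 / 0.1378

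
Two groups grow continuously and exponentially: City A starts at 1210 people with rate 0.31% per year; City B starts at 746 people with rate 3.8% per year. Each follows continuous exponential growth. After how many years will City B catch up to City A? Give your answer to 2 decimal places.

1210·e^(0.0031t) = 746·e^(0.038t)
1210/746 = e^((0.038 − 0.0031)t) → ln(1.62198) = 0.0349·t
t = 0.48365 / 0.0349

t ≈ 13.86 years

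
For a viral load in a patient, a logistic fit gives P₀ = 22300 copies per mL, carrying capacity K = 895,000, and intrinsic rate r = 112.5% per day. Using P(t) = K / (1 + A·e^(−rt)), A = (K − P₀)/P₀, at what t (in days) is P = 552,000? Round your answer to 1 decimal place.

t ≈ 3.7 days

A = (895000 − 22300)/22300 = 39.13453
552000 = 895000/(1 + 39.13453·e^(−1.125t)) → 1 + 39.13453·e^(−1.125t) = 1.62138
e^(−1.125t) = 0.015878 → t = ln(62.98035)/1.125 = 4.14282/1.125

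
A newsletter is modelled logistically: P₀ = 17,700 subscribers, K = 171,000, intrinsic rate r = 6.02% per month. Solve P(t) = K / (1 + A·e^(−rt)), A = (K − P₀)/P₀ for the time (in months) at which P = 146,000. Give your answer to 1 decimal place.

A = (171000 − 17700)/17700 = 8.66102
146000 = 171000/(1 + 8.66102·e^(−0.0602t)) → 1 + 8.66102·e^(−0.0602t) = 1.17123
e^(−0.0602t) = 0.019771 → t = ln(50.58034)/0.0602 = 3.92356/0.0602

t ≈ 65.2 months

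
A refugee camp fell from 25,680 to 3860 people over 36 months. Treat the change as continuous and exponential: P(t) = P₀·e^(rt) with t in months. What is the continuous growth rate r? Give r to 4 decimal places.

r ≈ -0.0526 per month

3860 = 25680 · e^(r·36)
e^(36r) = 3860/25680 = 0.15031
r = ln(0.15031) / 36 = -1.89505 / 36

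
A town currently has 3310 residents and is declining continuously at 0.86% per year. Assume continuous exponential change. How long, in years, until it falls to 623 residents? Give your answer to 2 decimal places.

623 = 3310 · e^(-0.0086·t)
t = ln(623/3310) / -0.0086 = ln(0.18822) / -0.0086 = -1.67016 / -0.0086

t ≈ 194.20 years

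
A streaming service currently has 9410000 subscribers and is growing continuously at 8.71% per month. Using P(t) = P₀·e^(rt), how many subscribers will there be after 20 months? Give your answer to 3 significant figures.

≈ 53,700,000 subscribers

P(20) = 9410000 · e^(0.0871·20) = 9410000 · e^(1.742)
= 9410000 · 5.70875 ≈ 53719332.91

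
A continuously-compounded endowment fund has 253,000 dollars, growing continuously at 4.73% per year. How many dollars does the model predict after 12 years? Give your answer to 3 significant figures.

≈ 446,000 dollars

P(12) = 253000 · e^(0.0473·12) = 253000 · e^(0.5676)
= 253000 · 1.76403 ≈ 446299.16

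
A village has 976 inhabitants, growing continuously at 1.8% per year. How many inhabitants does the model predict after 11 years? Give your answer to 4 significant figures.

≈ 1,190 inhabitants

P(11) = 976 · e^(0.018·11) = 976 · e^(0.198)
= 976 · 1.21896 ≈ 1189.71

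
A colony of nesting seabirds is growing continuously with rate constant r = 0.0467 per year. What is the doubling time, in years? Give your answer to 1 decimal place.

doubling time = ln(2) / |r| = 0.69315 / 0.0467

doubling time ≈ 14.8 years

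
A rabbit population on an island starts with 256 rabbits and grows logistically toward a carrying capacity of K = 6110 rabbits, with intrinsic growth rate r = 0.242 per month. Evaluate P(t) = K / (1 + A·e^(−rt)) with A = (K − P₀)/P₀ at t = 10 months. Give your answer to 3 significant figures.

≈ 2,010 rabbits

A = (6110 − 256)/256 = 22.86719
P(10) = 6110 / (1 + 22.86719·e^(−0.242·10)) = 6110 / (1 + 22.86719·0.088922)
= 6110 / 3.03339 ≈ 2014.25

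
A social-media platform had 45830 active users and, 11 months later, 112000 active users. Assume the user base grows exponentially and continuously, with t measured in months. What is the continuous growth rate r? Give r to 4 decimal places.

112000 = 45830 · e^(r·11)
e^(11r) = 112000/45830 = 2.44381
r = ln(2.44381) / 11 = 0.89356 / 11

r ≈ 0.0812 per month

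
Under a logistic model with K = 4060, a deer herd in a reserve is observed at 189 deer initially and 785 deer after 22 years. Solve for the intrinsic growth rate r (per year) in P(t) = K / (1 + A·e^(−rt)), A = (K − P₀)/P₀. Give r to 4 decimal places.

r ≈ 0.0723 per year

A = (4060 − 189)/189 = 20.48148
785 = 4060/(1 + 20.48148·e^(−r·22)) → e^(−22r) = (5.17197 − 1)/20.48148 = 0.203695
r = −ln(0.203695)/22 = 1.59113/22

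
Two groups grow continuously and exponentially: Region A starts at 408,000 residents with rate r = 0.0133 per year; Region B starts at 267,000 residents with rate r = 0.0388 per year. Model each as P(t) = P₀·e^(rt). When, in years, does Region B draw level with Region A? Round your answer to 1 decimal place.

t ≈ 16.6 years

408000·e^(0.0133t) = 267000·e^(0.0388t)
408000/267000 = e^((0.0388 − 0.0133)t) → ln(1.52809) = 0.0255·t
t = 0.42402 / 0.0255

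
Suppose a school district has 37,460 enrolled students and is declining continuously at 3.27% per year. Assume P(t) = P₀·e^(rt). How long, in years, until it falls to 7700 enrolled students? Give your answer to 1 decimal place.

t ≈ 48.4 years

7700 = 37460 · e^(-0.0327·t)
t = ln(7700/37460) / -0.0327 = ln(0.20555) / -0.0327 = -1.58205 / -0.0327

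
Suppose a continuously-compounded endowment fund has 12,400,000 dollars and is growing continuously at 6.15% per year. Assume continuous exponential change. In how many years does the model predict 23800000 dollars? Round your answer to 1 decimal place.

23800000 = 12400000 · e^(0.0615·t)
t = ln(23800000/12400000) / 0.0615 = ln(1.91935) / 0.0615 = 0.65199 / 0.0615

t ≈ 10.6 years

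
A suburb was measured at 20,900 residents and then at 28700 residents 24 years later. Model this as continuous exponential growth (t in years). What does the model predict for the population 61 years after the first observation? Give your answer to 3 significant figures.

≈ 46,800 residents

r = ln(28700/20900) / 24 ≈ 0.013214 per year
P(61) = 20900 · e^(0.013214·61) = 20900 · 2.23912 ≈ 46797.68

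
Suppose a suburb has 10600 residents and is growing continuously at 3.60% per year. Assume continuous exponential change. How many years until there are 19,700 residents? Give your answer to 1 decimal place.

19700 = 10600 · e^(0.036·t)
t = ln(19700/10600) / 0.036 = ln(1.85849) / 0.036 = 0.61976 / 0.036

t ≈ 17.2 years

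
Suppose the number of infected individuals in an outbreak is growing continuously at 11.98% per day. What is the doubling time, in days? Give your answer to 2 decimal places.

doubling time ≈ 5.79 days

doubling time = ln(2) / |r| = 0.69315 / 0.1198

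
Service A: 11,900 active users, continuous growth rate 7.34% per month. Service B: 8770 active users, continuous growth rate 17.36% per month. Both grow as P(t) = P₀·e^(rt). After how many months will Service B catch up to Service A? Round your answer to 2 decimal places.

t ≈ 3.05 months

11900·e^(0.0734t) = 8770·e^(0.1736t)
11900/8770 = e^((0.1736 − 0.0734)t) → ln(1.3569) = 0.1002·t
t = 0.3052 / 0.1002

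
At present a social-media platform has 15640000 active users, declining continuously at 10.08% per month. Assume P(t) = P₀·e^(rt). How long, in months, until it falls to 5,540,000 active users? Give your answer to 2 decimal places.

t ≈ 10.30 months

5540000 = 15640000 · e^(-0.1008·t)
t = ln(5540000/15640000) / -0.1008 = ln(0.35422) / -0.1008 = -1.03784 / -0.1008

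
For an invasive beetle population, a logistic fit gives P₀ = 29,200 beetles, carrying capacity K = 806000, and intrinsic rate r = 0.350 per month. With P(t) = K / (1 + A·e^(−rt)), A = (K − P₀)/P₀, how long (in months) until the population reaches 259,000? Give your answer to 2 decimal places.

A = (806000 − 29200)/29200 = 26.60274
259000 = 806000/(1 + 26.60274·e^(−0.35t)) → 1 + 26.60274·e^(−0.35t) = 3.11197
e^(−0.35t) = 0.079389 → t = ln(12.59618)/0.35 = 2.53339/0.35

t ≈ 7.24 months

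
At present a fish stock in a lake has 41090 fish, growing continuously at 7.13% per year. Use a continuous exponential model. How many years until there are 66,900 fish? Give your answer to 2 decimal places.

66900 = 41090 · e^(0.0713·t)
t = ln(66900/41090) / 0.0713 = ln(1.62813) / 0.0713 = 0.48743 / 0.0713

t ≈ 6.84 years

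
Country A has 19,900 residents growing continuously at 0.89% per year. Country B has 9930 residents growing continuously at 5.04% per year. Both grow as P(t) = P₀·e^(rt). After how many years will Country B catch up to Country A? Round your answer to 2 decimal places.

t ≈ 16.75 years

19900·e^(0.0089t) = 9930·e^(0.0504t)
19900/9930 = e^((0.0504 − 0.0089)t) → ln(2.00403) = 0.0415·t
t = 0.69516 / 0.0415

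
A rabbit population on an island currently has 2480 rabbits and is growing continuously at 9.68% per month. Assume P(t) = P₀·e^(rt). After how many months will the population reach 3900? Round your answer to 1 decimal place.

t ≈ 4.7 months

3900 = 2480 · e^(0.0968·t)
t = ln(3900/2480) / 0.0968 = ln(1.57258) / 0.0968 = 0.45272 / 0.0968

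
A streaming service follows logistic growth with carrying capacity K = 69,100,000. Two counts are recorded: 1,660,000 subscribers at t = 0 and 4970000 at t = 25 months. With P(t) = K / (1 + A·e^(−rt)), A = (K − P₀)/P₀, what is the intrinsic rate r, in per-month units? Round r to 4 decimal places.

A = (69100000 − 1660000)/1660000 = 40.62651
4970000 = 69100000/(1 + 40.62651·e^(−r·25)) → e^(−25r) = (13.90342 − 1)/40.62651 = 0.317611
r = −ln(0.317611)/25 = 1.14693/25

r ≈ 0.0459 per month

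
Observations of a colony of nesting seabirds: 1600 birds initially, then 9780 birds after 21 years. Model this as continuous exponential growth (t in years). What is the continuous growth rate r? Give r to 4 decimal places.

9780 = 1600 · e^(r·21)
e^(21r) = 9780/1600 = 6.1125
r = ln(6.1125) / 21 = 1.81034 / 21

r ≈ 0.0862 per year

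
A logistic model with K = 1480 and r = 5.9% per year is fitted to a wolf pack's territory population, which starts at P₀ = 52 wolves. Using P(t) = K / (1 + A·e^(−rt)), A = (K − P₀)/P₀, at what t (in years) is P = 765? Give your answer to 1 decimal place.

A = (1480 − 52)/52 = 27.46154
765 = 1480/(1 + 27.46154·e^(−0.059t)) → 1 + 27.46154·e^(−0.059t) = 1.93464
e^(−0.059t) = 0.034035 → t = ln(29.38193)/0.059 = 3.38038/0.059

t ≈ 57.3 years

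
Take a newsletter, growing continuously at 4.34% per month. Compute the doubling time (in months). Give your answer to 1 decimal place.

doubling time ≈ 16.0 months

doubling time = ln(2) / |r| = 0.69315 / 0.0434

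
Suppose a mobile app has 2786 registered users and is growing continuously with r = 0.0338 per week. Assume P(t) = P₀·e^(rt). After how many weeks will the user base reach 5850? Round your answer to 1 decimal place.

t ≈ 21.9 weeks

5850 = 2786 · e^(0.0338·t)
t = ln(5850/2786) / 0.0338 = ln(2.09978) / 0.0338 = 0.74183 / 0.0338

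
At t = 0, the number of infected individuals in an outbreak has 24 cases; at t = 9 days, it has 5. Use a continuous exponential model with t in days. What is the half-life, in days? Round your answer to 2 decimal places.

r = ln(5/24) / 9 = ln(0.20833) / 9 ≈ -0.174291 per day
half-life = ln 2 / |r| = 0.69315 / 0.174291

half-life ≈ 3.98 days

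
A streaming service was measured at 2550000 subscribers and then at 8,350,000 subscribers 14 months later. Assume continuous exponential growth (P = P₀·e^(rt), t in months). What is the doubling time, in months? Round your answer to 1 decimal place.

doubling time ≈ 8.2 months

r = ln(8350000/2550000) / 14 = ln(3.27451) / 14 ≈ 0.084726 per month
doubling time = ln 2 / |r| = 0.69315 / 0.084726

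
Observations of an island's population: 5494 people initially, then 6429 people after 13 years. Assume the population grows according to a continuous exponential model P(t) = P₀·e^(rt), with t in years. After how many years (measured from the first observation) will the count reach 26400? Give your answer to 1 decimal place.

r = ln(6429/5494) / 13 ≈ 0.012089 per year
t = ln(26400/5494) / r = 1.56971 / 0.012089 ≈ 129.841

t ≈ 129.8 years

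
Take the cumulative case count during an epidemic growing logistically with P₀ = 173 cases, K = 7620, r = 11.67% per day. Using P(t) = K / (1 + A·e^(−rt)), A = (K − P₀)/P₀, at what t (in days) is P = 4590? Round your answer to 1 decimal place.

t ≈ 35.8 days

A = (7620 − 173)/173 = 43.04624
4590 = 7620/(1 + 43.04624·e^(−0.1167t)) → 1 + 43.04624·e^(−0.1167t) = 1.66013
e^(−0.1167t) = 0.015335 → t = ln(65.20866)/0.1167 = 4.17759/0.1167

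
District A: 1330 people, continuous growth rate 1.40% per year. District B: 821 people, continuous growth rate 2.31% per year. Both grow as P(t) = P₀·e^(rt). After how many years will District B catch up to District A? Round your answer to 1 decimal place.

t ≈ 53.0 years

1330·e^(0.014t) = 821·e^(0.0231t)
1330/821 = e^((0.0231 − 0.014)t) → ln(1.61998) = 0.0091·t
t = 0.48241 / 0.0091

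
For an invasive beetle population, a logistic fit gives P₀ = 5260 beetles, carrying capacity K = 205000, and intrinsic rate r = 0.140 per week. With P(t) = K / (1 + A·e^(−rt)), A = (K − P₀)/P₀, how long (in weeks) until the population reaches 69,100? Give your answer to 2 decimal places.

t ≈ 21.15 weeks

A = (205000 − 5260)/5260 = 37.97338
69100 = 205000/(1 + 37.97338·e^(−0.14t)) → 1 + 37.97338·e^(−0.14t) = 2.96671
e^(−0.14t) = 0.051792 → t = ln(19.30803)/0.14 = 2.96052/0.14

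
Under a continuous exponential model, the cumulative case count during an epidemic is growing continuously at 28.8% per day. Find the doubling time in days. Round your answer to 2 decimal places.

doubling time = ln(2) / |r| = 0.69315 / 0.288

doubling time ≈ 2.41 days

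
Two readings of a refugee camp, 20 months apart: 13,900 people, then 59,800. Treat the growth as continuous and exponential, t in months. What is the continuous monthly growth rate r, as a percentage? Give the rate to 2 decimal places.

r ≈ 7.30% per month

59800 = 13900 · e^(r·20)
e^(20r) = 59800/13900 = 4.30216
r = ln(4.30216) / 20 = 1.45912 / 20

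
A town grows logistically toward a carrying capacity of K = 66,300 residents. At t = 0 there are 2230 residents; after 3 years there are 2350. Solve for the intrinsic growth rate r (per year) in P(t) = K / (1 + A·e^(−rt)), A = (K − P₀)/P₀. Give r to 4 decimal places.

r ≈ 0.0181 per year

A = (66300 − 2230)/2230 = 28.73094
2350 = 66300/(1 + 28.73094·e^(−r·3)) → e^(−3r) = (28.21277 − 1)/28.73094 = 0.947159
r = −ln(0.947159)/3 = 0.05429/3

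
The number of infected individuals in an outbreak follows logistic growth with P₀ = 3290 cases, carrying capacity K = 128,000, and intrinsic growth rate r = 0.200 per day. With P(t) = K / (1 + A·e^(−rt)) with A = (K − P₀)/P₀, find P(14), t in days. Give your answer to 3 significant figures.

A = (128000 − 3290)/3290 = 37.90578
P(14) = 128000 / (1 + 37.90578·e^(−0.2·14)) = 128000 / (1 + 37.90578·0.06081)
= 128000 / 3.30505 ≈ 38728.58

≈ 38,700 cases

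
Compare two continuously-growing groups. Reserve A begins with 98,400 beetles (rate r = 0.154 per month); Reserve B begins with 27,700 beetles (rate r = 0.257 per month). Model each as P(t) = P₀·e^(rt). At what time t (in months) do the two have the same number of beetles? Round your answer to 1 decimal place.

t ≈ 12.3 months

98400·e^(0.154t) = 27700·e^(0.257t)
98400/27700 = e^((0.257 − 0.154)t) → ln(3.55235) = 0.103·t
t = 1.26761 / 0.103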